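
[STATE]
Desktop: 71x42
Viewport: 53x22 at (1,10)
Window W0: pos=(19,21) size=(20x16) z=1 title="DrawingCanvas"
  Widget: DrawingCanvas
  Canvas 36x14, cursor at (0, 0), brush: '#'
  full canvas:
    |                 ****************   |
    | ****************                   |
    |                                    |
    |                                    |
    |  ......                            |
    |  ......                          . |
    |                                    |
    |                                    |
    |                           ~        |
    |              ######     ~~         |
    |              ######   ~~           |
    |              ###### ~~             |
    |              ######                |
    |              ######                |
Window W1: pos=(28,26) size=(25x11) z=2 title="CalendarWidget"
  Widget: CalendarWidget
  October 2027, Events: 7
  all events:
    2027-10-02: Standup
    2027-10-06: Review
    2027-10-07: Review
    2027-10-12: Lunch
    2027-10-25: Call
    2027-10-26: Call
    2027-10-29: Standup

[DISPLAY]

                                                     
                                                     
                                                     
                                                     
                                                     
                                                     
                                                     
                                                     
                                                     
                                                     
                                                     
                  ┏━━━━━━━━━━━━━━━━━━┓               
                  ┃ DrawingCanvas    ┃               
                  ┠──────────────────┨               
                  ┃+                *┃               
                  ┃ **************** ┃               
                  ┃        ┏━━━━━━━━━━━━━━━━━━━━━━━┓ 
                  ┃        ┃ CalendarWidget        ┃ 
                  ┃  ......┠───────────────────────┨ 
                  ┃  ......┃      October 2027     ┃ 
                  ┃        ┃Mo Tu We Th Fr Sa Su   ┃ 
                  ┃        ┃             1  2*  3  ┃ 


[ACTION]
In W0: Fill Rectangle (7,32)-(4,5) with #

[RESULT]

                                                     
                                                     
                                                     
                                                     
                                                     
                                                     
                                                     
                                                     
                                                     
                                                     
                                                     
                  ┏━━━━━━━━━━━━━━━━━━┓               
                  ┃ DrawingCanvas    ┃               
                  ┠──────────────────┨               
                  ┃+                *┃               
                  ┃ **************** ┃               
                  ┃        ┏━━━━━━━━━━━━━━━━━━━━━━━┓ 
                  ┃        ┃ CalendarWidget        ┃ 
                  ┃  ...###┠───────────────────────┨ 
                  ┃  ...###┃      October 2027     ┃ 
                  ┃     ###┃Mo Tu We Th Fr Sa Su   ┃ 
                  ┃     ###┃             1  2*  3  ┃ 


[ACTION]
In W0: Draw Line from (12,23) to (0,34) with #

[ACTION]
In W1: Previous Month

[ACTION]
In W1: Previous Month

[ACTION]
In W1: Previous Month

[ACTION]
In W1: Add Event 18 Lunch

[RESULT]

                                                     
                                                     
                                                     
                                                     
                                                     
                                                     
                                                     
                                                     
                                                     
                                                     
                                                     
                  ┏━━━━━━━━━━━━━━━━━━┓               
                  ┃ DrawingCanvas    ┃               
                  ┠──────────────────┨               
                  ┃+                *┃               
                  ┃ **************** ┃               
                  ┃        ┏━━━━━━━━━━━━━━━━━━━━━━━┓ 
                  ┃        ┃ CalendarWidget        ┃ 
                  ┃  ...###┠───────────────────────┨ 
                  ┃  ...###┃       July 2027       ┃ 
                  ┃     ###┃Mo Tu We Th Fr Sa Su   ┃ 
                  ┃     ###┃          1  2  3  4   ┃ 


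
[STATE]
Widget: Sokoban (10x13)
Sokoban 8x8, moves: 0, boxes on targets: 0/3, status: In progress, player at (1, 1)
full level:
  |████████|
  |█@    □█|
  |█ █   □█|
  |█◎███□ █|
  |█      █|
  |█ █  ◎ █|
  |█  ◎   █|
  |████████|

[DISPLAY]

████████  
█@    □█  
█ █   □█  
█◎███□ █  
█      █  
█ █  ◎ █  
█  ◎   █  
████████  
Moves: 0  
          
          
          
          


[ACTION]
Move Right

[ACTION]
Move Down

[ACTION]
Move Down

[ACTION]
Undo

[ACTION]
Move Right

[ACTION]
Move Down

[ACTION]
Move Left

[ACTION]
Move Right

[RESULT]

████████  
█ @   □█  
█ █   □█  
█◎███□ █  
█      █  
█ █  ◎ █  
█  ◎   █  
████████  
Moves: 3  
          
          
          
          


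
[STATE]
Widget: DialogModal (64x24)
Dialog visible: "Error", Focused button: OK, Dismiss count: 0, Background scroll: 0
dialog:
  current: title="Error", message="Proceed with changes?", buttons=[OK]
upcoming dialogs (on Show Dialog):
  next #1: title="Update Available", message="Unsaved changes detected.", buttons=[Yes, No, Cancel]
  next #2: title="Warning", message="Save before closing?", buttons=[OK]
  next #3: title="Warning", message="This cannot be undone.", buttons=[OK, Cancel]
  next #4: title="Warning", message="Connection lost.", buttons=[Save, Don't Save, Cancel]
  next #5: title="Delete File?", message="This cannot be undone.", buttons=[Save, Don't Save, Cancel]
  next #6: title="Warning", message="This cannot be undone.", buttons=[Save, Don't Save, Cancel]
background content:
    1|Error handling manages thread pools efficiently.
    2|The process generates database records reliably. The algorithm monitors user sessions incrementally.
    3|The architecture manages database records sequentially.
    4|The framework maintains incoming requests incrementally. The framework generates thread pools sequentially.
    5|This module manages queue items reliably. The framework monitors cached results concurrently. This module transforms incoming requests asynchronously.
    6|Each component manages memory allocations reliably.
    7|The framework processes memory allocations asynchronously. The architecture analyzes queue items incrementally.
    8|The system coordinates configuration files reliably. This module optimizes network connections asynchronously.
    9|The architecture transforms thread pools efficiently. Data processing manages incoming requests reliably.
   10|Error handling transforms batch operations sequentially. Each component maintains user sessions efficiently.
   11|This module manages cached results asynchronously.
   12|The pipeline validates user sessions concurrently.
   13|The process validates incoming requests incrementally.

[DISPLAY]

Error handling manages thread pools efficiently.                
The process generates database records reliably. The algorithm m
The architecture manages database records sequentially.         
The framework maintains incoming requests incrementally. The fra
This module manages queue items reliably. The framework monitors
Each component manages memory allocations reliably.             
The framework processes memory allocations asynchronously. The a
The system coordinates configuration files reliably. This module
The architecture transforms thread pools efficiently. Data proce
Error handling tran┌───────────────────────┐equentially. Each co
This module manages│         Error         │ously.              
The pipeline valida│ Proceed with changes? │ently.              
The process validat│          [OK]         │ementally.          
                   └───────────────────────┘                    
                                                                
                                                                
                                                                
                                                                
                                                                
                                                                
                                                                
                                                                
                                                                
                                                                


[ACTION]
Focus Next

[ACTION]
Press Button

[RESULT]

Error handling manages thread pools efficiently.                
The process generates database records reliably. The algorithm m
The architecture manages database records sequentially.         
The framework maintains incoming requests incrementally. The fra
This module manages queue items reliably. The framework monitors
Each component manages memory allocations reliably.             
The framework processes memory allocations asynchronously. The a
The system coordinates configuration files reliably. This module
The architecture transforms thread pools efficiently. Data proce
Error handling transforms batch operations sequentially. Each co
This module manages cached results asynchronously.              
The pipeline validates user sessions concurrently.              
The process validates incoming requests incrementally.          
                                                                
                                                                
                                                                
                                                                
                                                                
                                                                
                                                                
                                                                
                                                                
                                                                
                                                                


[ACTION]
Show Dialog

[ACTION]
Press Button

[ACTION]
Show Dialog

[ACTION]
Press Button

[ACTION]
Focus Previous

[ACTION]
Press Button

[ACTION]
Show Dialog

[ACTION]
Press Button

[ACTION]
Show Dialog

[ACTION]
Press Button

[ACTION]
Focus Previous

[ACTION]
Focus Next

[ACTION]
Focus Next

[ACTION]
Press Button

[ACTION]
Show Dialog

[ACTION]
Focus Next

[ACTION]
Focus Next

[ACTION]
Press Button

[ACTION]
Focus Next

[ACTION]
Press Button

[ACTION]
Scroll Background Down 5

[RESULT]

Each component manages memory allocations reliably.             
The framework processes memory allocations asynchronously. The a
The system coordinates configuration files reliably. This module
The architecture transforms thread pools efficiently. Data proce
Error handling transforms batch operations sequentially. Each co
This module manages cached results asynchronously.              
The pipeline validates user sessions concurrently.              
The process validates incoming requests incrementally.          
                                                                
                                                                
                                                                
                                                                
                                                                
                                                                
                                                                
                                                                
                                                                
                                                                
                                                                
                                                                
                                                                
                                                                
                                                                
                                                                


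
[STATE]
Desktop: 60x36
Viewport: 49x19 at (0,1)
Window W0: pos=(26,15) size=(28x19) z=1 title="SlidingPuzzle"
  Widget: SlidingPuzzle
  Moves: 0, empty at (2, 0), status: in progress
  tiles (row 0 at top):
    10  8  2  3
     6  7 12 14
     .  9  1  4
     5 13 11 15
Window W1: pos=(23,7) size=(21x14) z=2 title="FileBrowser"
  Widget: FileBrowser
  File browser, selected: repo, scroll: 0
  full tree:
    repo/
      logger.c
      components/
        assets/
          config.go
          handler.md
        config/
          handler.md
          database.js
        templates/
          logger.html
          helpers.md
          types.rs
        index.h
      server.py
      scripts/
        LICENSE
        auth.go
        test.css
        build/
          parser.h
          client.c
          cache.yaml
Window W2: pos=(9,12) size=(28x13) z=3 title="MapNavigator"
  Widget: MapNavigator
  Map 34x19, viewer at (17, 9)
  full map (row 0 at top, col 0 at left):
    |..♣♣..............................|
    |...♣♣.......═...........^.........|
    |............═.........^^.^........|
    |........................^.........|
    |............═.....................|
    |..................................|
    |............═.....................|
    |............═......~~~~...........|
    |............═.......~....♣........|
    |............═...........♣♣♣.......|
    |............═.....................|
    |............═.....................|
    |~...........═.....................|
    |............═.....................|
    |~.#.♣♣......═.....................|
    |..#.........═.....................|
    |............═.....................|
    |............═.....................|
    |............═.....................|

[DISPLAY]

                                                 
                                                 
                                                 
                                                 
                                                 
                                                 
                       ┏━━━━━━━━━━━━━━━━━━━┓     
                       ┃ FileBrowser       ┃     
                       ┠───────────────────┨     
                       ┃> [-] repo/        ┃     
                       ┃    logger.c       ┃     
         ┏━━━━━━━━━━━━━━━━━━━━━━━━━━┓nents/┃     
         ┃ MapNavigator             ┃      ┃     
         ┠──────────────────────────┨ts/   ┃     
         ┃..........................┃      ┃━━━━━
         ┃........═.................┃      ┃     
         ┃........═......~~~~.......┃      ┃─────
         ┃........═.......~....♣....┃      ┃───┐ 
         ┃........═....@......♣♣♣...┃      ┃ 3 │ 


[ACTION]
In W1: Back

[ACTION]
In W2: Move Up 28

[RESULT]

                                                 
                                                 
                                                 
                                                 
                                                 
                                                 
                       ┏━━━━━━━━━━━━━━━━━━━┓     
                       ┃ FileBrowser       ┃     
                       ┠───────────────────┨     
                       ┃> [-] repo/        ┃     
                       ┃    logger.c       ┃     
         ┏━━━━━━━━━━━━━━━━━━━━━━━━━━┓nents/┃     
         ┃ MapNavigator             ┃      ┃     
         ┠──────────────────────────┨ts/   ┃     
         ┃                          ┃      ┃━━━━━
         ┃                          ┃      ┃     
         ┃                          ┃      ┃─────
         ┃                          ┃      ┃───┐ 
         ┃.............@............┃      ┃ 3 │ 


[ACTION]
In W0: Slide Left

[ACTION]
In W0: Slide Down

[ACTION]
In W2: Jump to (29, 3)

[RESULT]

                                                 
                                                 
                                                 
                                                 
                                                 
                                                 
                       ┏━━━━━━━━━━━━━━━━━━━┓     
                       ┃ FileBrowser       ┃     
                       ┠───────────────────┨     
                       ┃> [-] repo/        ┃     
                       ┃    logger.c       ┃     
         ┏━━━━━━━━━━━━━━━━━━━━━━━━━━┓nents/┃     
         ┃ MapNavigator             ┃      ┃     
         ┠──────────────────────────┨ts/   ┃     
         ┃                          ┃      ┃━━━━━
         ┃..................        ┃      ┃     
         ┃........^.........        ┃      ┃─────
         ┃......^^.^........        ┃      ┃───┐ 
         ┃........^....@....        ┃      ┃ 3 │ 


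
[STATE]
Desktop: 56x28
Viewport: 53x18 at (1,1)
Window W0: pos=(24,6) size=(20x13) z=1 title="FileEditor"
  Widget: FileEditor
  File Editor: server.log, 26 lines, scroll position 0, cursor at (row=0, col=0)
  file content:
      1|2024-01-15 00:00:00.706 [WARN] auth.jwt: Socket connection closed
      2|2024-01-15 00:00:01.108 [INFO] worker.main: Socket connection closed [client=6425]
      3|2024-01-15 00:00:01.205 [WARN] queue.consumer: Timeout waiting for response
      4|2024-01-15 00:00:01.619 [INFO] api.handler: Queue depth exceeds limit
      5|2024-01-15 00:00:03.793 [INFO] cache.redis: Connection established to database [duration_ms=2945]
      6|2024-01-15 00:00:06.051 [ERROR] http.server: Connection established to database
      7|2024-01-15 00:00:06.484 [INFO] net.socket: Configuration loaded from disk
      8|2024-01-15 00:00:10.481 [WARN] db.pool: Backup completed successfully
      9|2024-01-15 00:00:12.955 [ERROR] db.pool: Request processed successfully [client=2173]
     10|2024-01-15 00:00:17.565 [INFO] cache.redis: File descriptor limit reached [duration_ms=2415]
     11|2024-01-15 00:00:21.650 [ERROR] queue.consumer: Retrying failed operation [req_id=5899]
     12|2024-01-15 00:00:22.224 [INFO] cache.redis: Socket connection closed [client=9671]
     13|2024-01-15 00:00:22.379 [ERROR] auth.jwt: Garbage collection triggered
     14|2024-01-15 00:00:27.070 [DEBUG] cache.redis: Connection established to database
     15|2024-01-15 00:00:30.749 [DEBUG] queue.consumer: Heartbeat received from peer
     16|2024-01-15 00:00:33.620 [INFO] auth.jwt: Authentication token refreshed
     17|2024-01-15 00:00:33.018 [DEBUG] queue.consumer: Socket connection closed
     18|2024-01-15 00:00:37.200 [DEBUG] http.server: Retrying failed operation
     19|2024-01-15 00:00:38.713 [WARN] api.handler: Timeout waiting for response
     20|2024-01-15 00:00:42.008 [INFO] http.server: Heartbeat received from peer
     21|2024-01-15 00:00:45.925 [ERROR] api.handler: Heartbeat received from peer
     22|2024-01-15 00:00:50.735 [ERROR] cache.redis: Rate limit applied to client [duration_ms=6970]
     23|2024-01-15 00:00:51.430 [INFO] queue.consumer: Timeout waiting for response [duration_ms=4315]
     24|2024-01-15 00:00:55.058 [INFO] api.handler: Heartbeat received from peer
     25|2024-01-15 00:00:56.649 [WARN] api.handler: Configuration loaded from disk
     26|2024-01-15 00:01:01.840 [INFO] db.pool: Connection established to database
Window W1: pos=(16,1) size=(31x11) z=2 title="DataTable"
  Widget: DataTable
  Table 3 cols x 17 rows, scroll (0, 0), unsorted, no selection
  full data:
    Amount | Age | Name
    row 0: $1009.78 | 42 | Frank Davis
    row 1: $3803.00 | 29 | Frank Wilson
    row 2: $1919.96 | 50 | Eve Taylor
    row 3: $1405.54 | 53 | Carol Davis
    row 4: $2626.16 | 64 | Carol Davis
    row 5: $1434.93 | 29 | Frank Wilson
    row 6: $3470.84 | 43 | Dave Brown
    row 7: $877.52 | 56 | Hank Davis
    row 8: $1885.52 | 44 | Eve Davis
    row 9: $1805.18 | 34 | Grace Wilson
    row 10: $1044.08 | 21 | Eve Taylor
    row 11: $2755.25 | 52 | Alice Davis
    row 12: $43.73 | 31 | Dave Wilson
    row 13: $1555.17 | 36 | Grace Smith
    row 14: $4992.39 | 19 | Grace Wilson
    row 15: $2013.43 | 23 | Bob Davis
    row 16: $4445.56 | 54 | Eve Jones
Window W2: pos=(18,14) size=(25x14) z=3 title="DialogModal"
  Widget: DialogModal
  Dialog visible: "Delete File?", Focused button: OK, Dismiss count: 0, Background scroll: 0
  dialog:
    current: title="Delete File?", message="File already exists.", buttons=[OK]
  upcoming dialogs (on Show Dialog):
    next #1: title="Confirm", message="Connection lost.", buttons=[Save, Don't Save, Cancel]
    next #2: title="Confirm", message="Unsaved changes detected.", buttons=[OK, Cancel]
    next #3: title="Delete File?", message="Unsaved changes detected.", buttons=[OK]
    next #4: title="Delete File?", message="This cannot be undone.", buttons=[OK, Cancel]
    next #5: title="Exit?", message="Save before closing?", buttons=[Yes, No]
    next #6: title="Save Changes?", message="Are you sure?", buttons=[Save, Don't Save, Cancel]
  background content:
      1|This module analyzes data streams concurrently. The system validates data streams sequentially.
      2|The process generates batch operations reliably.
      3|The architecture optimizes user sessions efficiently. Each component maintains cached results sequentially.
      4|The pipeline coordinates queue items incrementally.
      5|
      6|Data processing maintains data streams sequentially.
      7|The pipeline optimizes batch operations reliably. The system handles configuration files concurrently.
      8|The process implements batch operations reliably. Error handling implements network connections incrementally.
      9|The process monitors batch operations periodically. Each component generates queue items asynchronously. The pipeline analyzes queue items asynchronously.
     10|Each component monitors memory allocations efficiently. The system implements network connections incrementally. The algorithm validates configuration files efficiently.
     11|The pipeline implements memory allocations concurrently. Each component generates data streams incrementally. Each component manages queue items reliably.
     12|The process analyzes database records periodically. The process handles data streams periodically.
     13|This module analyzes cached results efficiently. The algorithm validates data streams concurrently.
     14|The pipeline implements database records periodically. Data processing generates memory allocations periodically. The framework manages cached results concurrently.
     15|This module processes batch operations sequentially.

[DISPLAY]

               ┏━━━━━━━━━━━━━━━━━━━━━━━━━━━━━┓       
               ┃ DataTable                   ┃       
               ┠─────────────────────────────┨       
               ┃Amount  │Age│Name            ┃       
               ┃────────┼───┼────────────    ┃       
               ┃$1009.78│42 │Frank Davis     ┃       
               ┃$3803.00│29 │Frank Wilson    ┃       
               ┃$1919.96│50 │Eve Taylor      ┃       
               ┃$1405.54│53 │Carol Davis     ┃       
               ┃$2626.16│64 │Carol Davis     ┃       
               ┗━━━━━━━━━━━━━━━━━━━━━━━━━━━━━┛       
                       ┃2024-01-15 00:00:░┃          
                       ┃2024-01-15 00:00:░┃          
                 ┏━━━━━━━━━━━━━━━━━━━━━━━┓┃          
                 ┃ DialogModal           ┃┃          
                 ┠───────────────────────┨┃          
                 ┃This module analyzes da┃┃          
                 ┃The process generates b┃┛          


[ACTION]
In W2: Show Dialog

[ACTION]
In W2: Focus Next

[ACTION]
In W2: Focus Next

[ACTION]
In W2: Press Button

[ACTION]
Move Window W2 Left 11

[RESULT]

               ┏━━━━━━━━━━━━━━━━━━━━━━━━━━━━━┓       
               ┃ DataTable                   ┃       
               ┠─────────────────────────────┨       
               ┃Amount  │Age│Name            ┃       
               ┃────────┼───┼────────────    ┃       
               ┃$1009.78│42 │Frank Davis     ┃       
               ┃$3803.00│29 │Frank Wilson    ┃       
               ┃$1919.96│50 │Eve Taylor      ┃       
               ┃$1405.54│53 │Carol Davis     ┃       
               ┃$2626.16│64 │Carol Davis     ┃       
               ┗━━━━━━━━━━━━━━━━━━━━━━━━━━━━━┛       
                       ┃2024-01-15 00:00:░┃          
                       ┃2024-01-15 00:00:░┃          
      ┏━━━━━━━━━━━━━━━━━━━━━━━┓-15 00:00:░┃          
      ┃ DialogModal           ┃-15 00:00:░┃          
      ┠───────────────────────┨-15 00:00:░┃          
      ┃This module analyzes da┃-15 00:00:▼┃          
      ┃The process generates b┃━━━━━━━━━━━┛          


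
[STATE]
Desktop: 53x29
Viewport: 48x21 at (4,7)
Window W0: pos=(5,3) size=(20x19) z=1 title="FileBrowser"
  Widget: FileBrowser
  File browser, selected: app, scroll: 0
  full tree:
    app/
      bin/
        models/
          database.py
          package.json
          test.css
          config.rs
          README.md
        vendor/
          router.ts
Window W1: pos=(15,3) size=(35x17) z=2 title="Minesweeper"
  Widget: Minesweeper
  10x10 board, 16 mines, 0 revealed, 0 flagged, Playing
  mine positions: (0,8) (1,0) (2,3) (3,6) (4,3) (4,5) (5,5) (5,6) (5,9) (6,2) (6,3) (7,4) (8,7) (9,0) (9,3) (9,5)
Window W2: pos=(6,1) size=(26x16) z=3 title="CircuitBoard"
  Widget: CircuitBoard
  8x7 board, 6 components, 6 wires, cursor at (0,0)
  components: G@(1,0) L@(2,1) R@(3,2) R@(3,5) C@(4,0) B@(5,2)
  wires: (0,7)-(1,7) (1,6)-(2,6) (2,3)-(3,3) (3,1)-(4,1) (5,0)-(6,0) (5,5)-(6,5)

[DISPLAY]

 ┃┃1   G                   ┃                 ┃  
 ┃┃                        ┃                 ┃  
 ┃┃2       L       ·       ┃                 ┃  
 ┃┃                │       ┃                 ┃  
 ┃┃3       ·   R   ·       ┃                 ┃  
 ┃┃        │               ┃                 ┃  
 ┃┃4   C   ·               ┃                 ┃  
 ┃┃                        ┃                 ┃  
 ┃┃5   ·       B           ┃                 ┃  
 ┃┗━━━━━━━━━━━━━━━━━━━━━━━━┛                 ┃  
 ┃         ┃                                 ┃  
 ┃         ┃                                 ┃  
 ┃         ┗━━━━━━━━━━━━━━━━━━━━━━━━━━━━━━━━━┛  
 ┃                  ┃                           
 ┗━━━━━━━━━━━━━━━━━━┛                           
                                                
                                                
                                                
                                                
                                                
                                                


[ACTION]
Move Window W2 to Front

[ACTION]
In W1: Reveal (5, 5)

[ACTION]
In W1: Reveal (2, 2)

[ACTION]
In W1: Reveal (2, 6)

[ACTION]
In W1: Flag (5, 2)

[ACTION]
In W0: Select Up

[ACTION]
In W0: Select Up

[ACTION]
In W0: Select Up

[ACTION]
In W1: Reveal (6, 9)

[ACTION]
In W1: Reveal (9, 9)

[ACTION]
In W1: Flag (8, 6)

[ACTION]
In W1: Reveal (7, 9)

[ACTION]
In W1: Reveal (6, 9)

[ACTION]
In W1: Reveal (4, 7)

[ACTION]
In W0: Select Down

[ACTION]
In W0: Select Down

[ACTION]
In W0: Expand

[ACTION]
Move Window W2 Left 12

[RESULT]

 G                   ┃                       ┃  
                     ┃                       ┃  
     L       ·       ┃                       ┃  
             │       ┃                       ┃  
     ·   R   ·       ┃                       ┃  
     │               ┃                       ┃  
 C   ·               ┃                       ┃  
                     ┃                       ┃  
 ·       B           ┃                       ┃  
━━━━━━━━━━━━━━━━━━━━━┛                       ┃  
 ┃         ┃                                 ┃  
 ┃         ┃                                 ┃  
 ┃         ┗━━━━━━━━━━━━━━━━━━━━━━━━━━━━━━━━━┛  
 ┃                  ┃                           
 ┗━━━━━━━━━━━━━━━━━━┛                           
                                                
                                                
                                                
                                                
                                                
                                                


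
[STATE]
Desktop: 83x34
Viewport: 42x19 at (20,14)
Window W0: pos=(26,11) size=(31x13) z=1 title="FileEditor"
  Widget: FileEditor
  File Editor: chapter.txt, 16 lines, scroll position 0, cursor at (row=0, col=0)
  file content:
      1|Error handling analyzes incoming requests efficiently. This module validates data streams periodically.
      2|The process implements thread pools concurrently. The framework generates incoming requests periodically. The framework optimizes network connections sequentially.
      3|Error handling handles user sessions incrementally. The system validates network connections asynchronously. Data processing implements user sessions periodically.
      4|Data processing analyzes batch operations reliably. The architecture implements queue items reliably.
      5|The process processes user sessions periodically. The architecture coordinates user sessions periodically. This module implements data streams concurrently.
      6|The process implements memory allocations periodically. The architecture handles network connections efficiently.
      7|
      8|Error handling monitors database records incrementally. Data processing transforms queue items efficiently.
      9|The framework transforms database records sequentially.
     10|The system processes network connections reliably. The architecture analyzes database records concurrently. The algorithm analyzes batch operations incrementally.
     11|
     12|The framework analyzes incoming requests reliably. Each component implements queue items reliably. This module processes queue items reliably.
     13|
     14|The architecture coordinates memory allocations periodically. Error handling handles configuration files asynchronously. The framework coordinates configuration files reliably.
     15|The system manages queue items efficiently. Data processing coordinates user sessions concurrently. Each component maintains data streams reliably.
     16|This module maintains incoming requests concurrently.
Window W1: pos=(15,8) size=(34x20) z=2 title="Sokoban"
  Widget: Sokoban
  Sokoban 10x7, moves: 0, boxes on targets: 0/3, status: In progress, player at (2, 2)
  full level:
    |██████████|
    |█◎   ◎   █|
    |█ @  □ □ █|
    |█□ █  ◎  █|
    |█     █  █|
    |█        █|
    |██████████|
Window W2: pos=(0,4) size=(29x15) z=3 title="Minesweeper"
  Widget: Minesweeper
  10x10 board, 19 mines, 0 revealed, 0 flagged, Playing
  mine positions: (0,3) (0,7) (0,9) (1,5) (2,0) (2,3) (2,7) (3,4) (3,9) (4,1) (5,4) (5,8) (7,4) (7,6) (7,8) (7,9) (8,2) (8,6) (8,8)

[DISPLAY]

        ┃                   ┃s inco▲┃     
        ┃                   ┃ threa█┃     
        ┃                   ┃ user ░┃     
        ┃                   ┃es bat░┃     
━━━━━━━━┛                   ┃user s░┃     
                            ┃ memor░┃     
                            ┃      ░┃     
                            ┃s data░┃     
                            ┃ms dat▼┃     
                            ┃━━━━━━━┛     
                            ┃             
                            ┃             
                            ┃             
━━━━━━━━━━━━━━━━━━━━━━━━━━━━┛             
                                          
                                          
                                          
                                          
                                          


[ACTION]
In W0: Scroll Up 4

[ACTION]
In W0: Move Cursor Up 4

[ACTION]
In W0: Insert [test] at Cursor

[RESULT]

        ┃                   ┃lyzes ▲┃     
        ┃                   ┃ threa█┃     
        ┃                   ┃ user ░┃     
        ┃                   ┃es bat░┃     
━━━━━━━━┛                   ┃user s░┃     
                            ┃ memor░┃     
                            ┃      ░┃     
                            ┃s data░┃     
                            ┃ms dat▼┃     
                            ┃━━━━━━━┛     
                            ┃             
                            ┃             
                            ┃             
━━━━━━━━━━━━━━━━━━━━━━━━━━━━┛             
                                          
                                          
                                          
                                          
                                          


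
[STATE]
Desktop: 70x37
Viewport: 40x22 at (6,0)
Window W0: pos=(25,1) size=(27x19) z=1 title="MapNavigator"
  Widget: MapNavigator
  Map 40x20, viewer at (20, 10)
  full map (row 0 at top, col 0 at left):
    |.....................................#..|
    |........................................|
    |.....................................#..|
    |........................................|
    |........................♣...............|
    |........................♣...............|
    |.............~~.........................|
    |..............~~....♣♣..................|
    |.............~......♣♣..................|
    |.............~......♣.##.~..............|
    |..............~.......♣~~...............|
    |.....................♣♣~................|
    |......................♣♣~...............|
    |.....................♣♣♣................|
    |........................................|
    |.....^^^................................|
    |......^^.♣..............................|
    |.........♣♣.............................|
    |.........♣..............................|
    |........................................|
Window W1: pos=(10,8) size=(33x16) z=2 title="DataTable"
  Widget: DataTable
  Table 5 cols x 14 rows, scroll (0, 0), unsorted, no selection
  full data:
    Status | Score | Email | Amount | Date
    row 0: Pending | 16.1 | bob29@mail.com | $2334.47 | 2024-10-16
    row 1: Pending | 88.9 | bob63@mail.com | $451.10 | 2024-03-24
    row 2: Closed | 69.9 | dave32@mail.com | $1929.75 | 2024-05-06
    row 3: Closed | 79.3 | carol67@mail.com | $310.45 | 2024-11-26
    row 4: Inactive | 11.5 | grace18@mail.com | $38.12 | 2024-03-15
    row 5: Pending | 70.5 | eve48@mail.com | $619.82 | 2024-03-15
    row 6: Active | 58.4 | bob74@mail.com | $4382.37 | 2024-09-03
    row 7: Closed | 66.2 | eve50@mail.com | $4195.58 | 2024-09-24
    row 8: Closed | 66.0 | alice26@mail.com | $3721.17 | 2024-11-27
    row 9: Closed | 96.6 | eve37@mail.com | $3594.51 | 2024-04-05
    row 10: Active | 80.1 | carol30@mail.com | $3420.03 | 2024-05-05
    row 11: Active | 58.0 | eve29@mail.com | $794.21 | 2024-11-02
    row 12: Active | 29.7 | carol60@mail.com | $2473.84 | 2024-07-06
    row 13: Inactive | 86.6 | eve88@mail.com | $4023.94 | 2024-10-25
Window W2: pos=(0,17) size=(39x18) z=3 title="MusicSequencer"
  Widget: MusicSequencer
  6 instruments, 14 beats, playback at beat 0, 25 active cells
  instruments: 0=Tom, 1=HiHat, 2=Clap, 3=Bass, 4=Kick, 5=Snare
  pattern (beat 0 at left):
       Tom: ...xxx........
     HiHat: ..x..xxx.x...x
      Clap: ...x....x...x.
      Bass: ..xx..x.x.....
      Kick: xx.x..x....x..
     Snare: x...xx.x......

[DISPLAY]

                                        
                   ┏━━━━━━━━━━━━━━━━━━━━
                   ┃ MapNavigator       
                   ┠────────────────────
                   ┃....................
                   ┃................♣...
                   ┃................♣...
                   ┃.....~~.............
    ┏━━━━━━━━━━━━━━━━━━━━━━━━━━━━━━━┓...
    ┃ DataTable                     ┃...
    ┠───────────────────────────────┨~..
    ┃Status  │Score│Email           ┃...
    ┃────────┼─────┼────────────────┃...
    ┃Pending │16.1 │bob29@mail.com  ┃...
    ┃Pending │88.9 │bob63@mail.com  ┃...
    ┃Closed  │69.9 │dave32@mail.com ┃...
    ┃Closed  │79.3 │carol67@mail.com┃...
━━━━━━━━━━━━━━━━━━━━━━━━━━━━━━━━┓com┃...
cSequencer                      ┃m  ┃...
────────────────────────────────┨m  ┃━━━
 ▼1234567890123                 ┃m  ┃   
m···███········                 ┃com┃   


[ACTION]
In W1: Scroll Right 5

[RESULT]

                                        
                   ┏━━━━━━━━━━━━━━━━━━━━
                   ┃ MapNavigator       
                   ┠────────────────────
                   ┃....................
                   ┃................♣...
                   ┃................♣...
                   ┃.....~~.............
    ┏━━━━━━━━━━━━━━━━━━━━━━━━━━━━━━━┓...
    ┃ DataTable                     ┃...
    ┠───────────────────────────────┨~..
    ┃s  │Score│Email           │Amou┃...
    ┃───┼─────┼────────────────┼────┃...
    ┃ng │16.1 │bob29@mail.com  │$233┃...
    ┃ng │88.9 │bob63@mail.com  │$451┃...
    ┃d  │69.9 │dave32@mail.com │$192┃...
    ┃d  │79.3 │carol67@mail.com│$310┃...
━━━━━━━━━━━━━━━━━━━━━━━━━━━━━━━━┓38.┃...
cSequencer                      ┃619┃...
────────────────────────────────┨438┃━━━
 ▼1234567890123                 ┃419┃   
m···███········                 ┃372┃   


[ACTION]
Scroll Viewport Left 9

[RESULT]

                                        
                         ┏━━━━━━━━━━━━━━
                         ┃ MapNavigator 
                         ┠──────────────
                         ┃..............
                         ┃..............
                         ┃..............
                         ┃.....~~.......
          ┏━━━━━━━━━━━━━━━━━━━━━━━━━━━━━
          ┃ DataTable                   
          ┠─────────────────────────────
          ┃s  │Score│Email           │Am
          ┃───┼─────┼────────────────┼──
          ┃ng │16.1 │bob29@mail.com  │$2
          ┃ng │88.9 │bob63@mail.com  │$4
          ┃d  │69.9 │dave32@mail.com │$1
          ┃d  │79.3 │carol67@mail.com│$3
┏━━━━━━━━━━━━━━━━━━━━━━━━━━━━━━━━━━━━━┓3
┃ MusicSequencer                      ┃6
┠─────────────────────────────────────┨4
┃      ▼1234567890123                 ┃4
┃   Tom···███········                 ┃3
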